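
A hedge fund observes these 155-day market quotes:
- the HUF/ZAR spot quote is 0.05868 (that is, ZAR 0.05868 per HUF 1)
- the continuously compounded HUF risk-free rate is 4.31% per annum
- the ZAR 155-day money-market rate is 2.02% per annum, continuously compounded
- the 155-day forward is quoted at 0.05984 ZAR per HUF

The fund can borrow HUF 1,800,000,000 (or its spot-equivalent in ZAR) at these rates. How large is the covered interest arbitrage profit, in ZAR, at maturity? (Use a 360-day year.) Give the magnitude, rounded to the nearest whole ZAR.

T = 155/360 years.
Invest the HUF and cover forward: 1,800,000,000 × 1.01873019454 × 0.05984 = ZAR 109,729,466.71.
Convert at spot and invest in ZAR: 1,800,000,000 × 0.05868 × 1.00873515294 = ZAR 106,546,641.79.
The quoted forward overvalues HUF, so borrow ZAR, buy HUF at spot, deposit the HUF at 4.31%, and sell the proceeds forward at 0.05984.
The gap between the two covered legs is ZAR 3,182,825.

ZAR 3,182,825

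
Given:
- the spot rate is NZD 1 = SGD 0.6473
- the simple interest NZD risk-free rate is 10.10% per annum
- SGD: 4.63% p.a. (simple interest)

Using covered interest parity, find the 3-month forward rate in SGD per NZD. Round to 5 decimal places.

0.63867

T = 3/12 years.
SGD growth factor: 1 + 0.0463×3/12 = 1.011575.
Growth of 1 NZD over T: 1 + 0.1010×3/12 = 1.025250.
So F = 0.6473 × 1.011575 / 1.025250 = 0.6386662 (SGD/NZD).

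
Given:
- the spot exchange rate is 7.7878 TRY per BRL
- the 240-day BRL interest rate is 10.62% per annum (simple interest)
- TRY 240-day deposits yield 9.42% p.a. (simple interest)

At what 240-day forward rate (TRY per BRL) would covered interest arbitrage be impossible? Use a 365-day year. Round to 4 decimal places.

7.7304

T = 240/365 years.
TRY accumulates by 1 + 0.0942×240/365 = 1.0619397.
Growth of 1 BRL over T: 1 + 0.1062×240/365 = 1.0698301.
CIP: F = S · (grow TRY)/(grow BRL) = 7.7878 × 1.0619397/1.0698301 = 7.730362 TRY per BRL.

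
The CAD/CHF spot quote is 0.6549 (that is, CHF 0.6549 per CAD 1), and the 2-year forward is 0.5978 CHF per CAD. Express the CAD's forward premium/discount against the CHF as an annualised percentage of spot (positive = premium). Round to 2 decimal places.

T = 2 years.
(F − S)/S = (0.5978 − 0.6549)/0.6549 = -0.0871889.
Per annum: -0.0871889 / 2 = -0.043594 = -4.36%.

-4.36%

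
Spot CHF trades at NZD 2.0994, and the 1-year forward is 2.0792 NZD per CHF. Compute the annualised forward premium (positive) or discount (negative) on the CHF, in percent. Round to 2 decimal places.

-0.96%

T = 1 year.
Period premium: (2.0792 − 2.0994)/2.0994 = -0.0096218.
×(1/T) gives -0.96% p.a.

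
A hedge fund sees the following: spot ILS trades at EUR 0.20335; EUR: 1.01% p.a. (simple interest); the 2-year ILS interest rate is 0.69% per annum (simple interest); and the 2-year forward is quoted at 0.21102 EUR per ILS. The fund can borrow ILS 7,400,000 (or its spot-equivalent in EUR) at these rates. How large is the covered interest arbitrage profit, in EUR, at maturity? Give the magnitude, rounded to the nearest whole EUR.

T = 2 years.
Route A — deposit ILS, sell forward: 7,400,000 × 1.013800 × 0.21102 = EUR 1,583,097.36.
Route B — convert at spot, deposit EUR: 7,400,000 × 0.20335 × 1.020200 = EUR 1,535,186.76.
The quoted forward overvalues ILS, so borrow EUR, buy ILS at spot, deposit the ILS at 0.69%, and sell the proceeds forward at 0.21102.
Arbitrage profit = |1,583,097.36 − 1,535,186.76| = EUR 47,911.

EUR 47,911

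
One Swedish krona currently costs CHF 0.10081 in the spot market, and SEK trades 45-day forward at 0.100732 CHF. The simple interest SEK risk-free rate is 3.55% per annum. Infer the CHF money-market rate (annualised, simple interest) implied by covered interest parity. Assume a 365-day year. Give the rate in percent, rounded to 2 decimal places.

2.92%

T = 45/365 years.
By CIP, F/S equals the CHF-to-SEK growth ratio: 0.100732/0.10081 = 0.9992263.
SEK growth factor: 1 + 0.0355×45/365 = 1.0043767.
So the CHF growth factor = 1.0035996.
(1.0035996 − 1)/T = 0.029197, i.e. 2.92%.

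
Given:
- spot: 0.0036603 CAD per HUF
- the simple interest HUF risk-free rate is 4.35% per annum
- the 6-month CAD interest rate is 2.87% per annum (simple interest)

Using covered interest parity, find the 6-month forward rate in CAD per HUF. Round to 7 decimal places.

T = 6/12 years.
Growth of 1 CAD over T: 1 + 0.0287×6/12 = 1.014350.
Growth of 1 HUF over T: 1 + 0.0435×6/12 = 1.021750.
CIP: F = S · (grow CAD)/(grow HUF) = 0.0036603 × 1.014350/1.021750 = 0.003633790 CAD per HUF.

0.0036338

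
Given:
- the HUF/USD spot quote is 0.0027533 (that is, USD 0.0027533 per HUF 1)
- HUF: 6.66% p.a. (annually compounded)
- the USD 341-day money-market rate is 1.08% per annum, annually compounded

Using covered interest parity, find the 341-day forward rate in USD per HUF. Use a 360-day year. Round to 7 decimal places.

0.0026167

T = 341/360 years.
USD accumulates by (1 + 0.0108)^(341/360) = 1.0102271.
HUF accumulates by (1 + 0.0666)^(341/360) = 1.0629766.
So F = 0.0027533 × 1.0102271 / 1.0629766 = 0.002616669 (USD/HUF).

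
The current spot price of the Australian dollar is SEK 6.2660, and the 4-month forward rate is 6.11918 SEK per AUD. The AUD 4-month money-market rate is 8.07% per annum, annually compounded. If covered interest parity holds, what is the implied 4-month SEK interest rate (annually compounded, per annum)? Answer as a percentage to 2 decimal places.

T = 4/12 years.
By CIP, F/S equals the SEK-to-AUD growth ratio: 6.11918/6.266 = 0.9765688.
AUD growth factor: (1 + 0.0807)^(4/12) = 1.0262072.
So the SEK growth factor = 1.0021619.
Annualise: 1.0021619^(12/4) − 1 = 0.006500 = 0.65%.

0.65%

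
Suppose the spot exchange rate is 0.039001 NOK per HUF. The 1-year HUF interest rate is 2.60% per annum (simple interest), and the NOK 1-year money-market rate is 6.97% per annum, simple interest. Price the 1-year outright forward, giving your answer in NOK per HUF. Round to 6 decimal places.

T = 1 year.
NOK growth factor: 1 + 0.0697×1 = 1.069700.
Growth of 1 HUF over T: 1 + 0.0260×1 = 1.026000.
Forward (NOK per HUF) = 0.039001 × 1.069700 / 1.026000 = 0.04066215.

0.040662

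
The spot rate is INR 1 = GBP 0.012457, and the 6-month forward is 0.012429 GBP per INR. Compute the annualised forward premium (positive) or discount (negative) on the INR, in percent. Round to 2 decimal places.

-0.45%

T = 6/12 years.
(F − S)/S = (0.012429 − 0.012457)/0.012457 = -0.0022477.
Per annum: -0.0022477 / (6/12) = -0.004495 = -0.45%.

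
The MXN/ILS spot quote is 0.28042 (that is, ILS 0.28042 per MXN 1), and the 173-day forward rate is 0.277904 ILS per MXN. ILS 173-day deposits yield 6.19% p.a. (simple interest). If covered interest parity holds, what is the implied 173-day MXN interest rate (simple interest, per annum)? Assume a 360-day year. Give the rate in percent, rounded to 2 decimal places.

8.13%

T = 173/360 years.
CIP gives F = S · g_ILS/g_MXN, so g_ILS/g_MXN = 0.277904/0.28042 = 0.9910277.
ILS growth factor: 1 + 0.0619×173/360 = 1.0297464.
So the MXN growth factor = 1.0390692.
(1.0390692 − 1)/T = 0.081300, i.e. 8.13%.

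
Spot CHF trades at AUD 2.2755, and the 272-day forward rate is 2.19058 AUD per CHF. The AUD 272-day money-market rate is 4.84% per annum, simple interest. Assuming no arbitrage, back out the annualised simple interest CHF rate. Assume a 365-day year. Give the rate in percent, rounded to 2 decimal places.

T = 272/365 years.
CIP gives F = S · g_AUD/g_CHF, so g_AUD/g_CHF = 2.19058/2.2755 = 0.9626807.
AUD growth factor: 1 + 0.0484×272/365 = 1.0360679.
That pins the CHF growth at 1.0762321.
r = (1.0762321 − 1)/(272/365) = 0.102297 → 10.23%.

10.23%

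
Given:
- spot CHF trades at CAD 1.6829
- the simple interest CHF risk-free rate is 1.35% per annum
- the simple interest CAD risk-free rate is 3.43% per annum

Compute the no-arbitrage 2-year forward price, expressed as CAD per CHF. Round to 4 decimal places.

1.7511

T = 2 years.
Growth of 1 CAD over T: 1 + 0.0343×2 = 1.068600.
Growth of 1 CHF over T: 1 + 0.0135×2 = 1.027000.
So F = 1.6829 × 1.068600 / 1.027000 = 1.751068 (CAD/CHF).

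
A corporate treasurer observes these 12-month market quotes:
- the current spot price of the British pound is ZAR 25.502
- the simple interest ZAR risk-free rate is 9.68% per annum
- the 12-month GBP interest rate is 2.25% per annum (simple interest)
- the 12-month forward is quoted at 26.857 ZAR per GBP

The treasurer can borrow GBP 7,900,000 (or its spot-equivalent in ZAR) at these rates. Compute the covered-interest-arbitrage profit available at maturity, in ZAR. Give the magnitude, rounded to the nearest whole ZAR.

T = 1 year.
Route A — deposit GBP, sell forward: 7,900,000 × 1.022500 × 26.857 = ZAR 216,944,131.75.
Route B — convert at spot, deposit ZAR: 7,900,000 × 25.502 × 1.096800 = ZAR 220,967,689.44.
The quoted forward undervalues GBP, so borrow GBP, convert to ZAR at spot, deposit the ZAR at 9.68%, and buy GBP forward at 26.857 to cover the loan.
Profit = 220,967,689.44 − 216,944,131.75 = ZAR 4,023,558.

ZAR 4,023,558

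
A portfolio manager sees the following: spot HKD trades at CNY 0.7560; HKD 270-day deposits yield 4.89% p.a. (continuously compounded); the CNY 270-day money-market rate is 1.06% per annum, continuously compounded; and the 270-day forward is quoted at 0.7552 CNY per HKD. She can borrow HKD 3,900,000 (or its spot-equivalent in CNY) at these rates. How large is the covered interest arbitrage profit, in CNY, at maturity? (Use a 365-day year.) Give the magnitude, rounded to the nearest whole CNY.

T = 270/365 years.
Keep in HKD, deliver into the forward: 3,900,000·1.036834792·0.7552 = CNY 3,053,768.78.
Swap to CNY now, deposit: 3,900,000·0.7560·1.007871918 = CNY 2,971,609.56.
The quoted forward overvalues HKD, so borrow CNY, buy HKD at spot, deposit the HKD at 4.89%, and sell the proceeds forward at 0.7552.
The gap between the two covered legs is CNY 82,159.

CNY 82,159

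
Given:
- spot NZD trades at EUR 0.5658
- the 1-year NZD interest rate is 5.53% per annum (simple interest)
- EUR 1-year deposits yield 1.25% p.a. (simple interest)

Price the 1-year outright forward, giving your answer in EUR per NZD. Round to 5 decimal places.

0.54285

T = 1 year.
Growth of 1 EUR over T: 1 + 0.0125×1 = 1.012500.
NZD growth factor: 1 + 0.0553×1 = 1.055300.
So F = 0.5658 × 1.012500 / 1.055300 = 0.5428527 (EUR/NZD).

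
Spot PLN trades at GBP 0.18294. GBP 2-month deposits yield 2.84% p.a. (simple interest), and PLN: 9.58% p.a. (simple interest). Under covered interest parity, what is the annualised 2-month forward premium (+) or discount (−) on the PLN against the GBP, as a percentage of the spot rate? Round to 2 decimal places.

-6.63%

T = 2/12 years.
CIP forward (GBP per PLN) = 0.18294 × 1.0047333/1.0159667 = 0.18091726.
Annualised premium = (F − S)/S × (1/T) = (0.18091726 − 0.18294)/0.18294 ÷ (2/12) = -6.63%.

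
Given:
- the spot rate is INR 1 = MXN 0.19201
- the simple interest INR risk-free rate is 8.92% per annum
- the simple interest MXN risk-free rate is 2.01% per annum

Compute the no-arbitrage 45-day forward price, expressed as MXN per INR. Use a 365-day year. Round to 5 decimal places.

T = 45/365 years.
MXN accumulates by 1 + 0.0201×45/365 = 1.0024781.
INR growth factor: 1 + 0.0892×45/365 = 1.0109973.
Forward (MXN per INR) = 0.19201 × 1.0024781 / 1.0109973 = 0.1903920.

0.19039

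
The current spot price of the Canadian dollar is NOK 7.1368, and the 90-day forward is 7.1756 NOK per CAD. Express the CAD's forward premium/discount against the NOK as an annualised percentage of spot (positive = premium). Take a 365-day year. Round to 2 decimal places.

+2.20%

T = 90/365 years.
Period premium: (7.1756 − 7.1368)/7.1368 = 0.0054366.
×(1/T) gives 2.20% p.a.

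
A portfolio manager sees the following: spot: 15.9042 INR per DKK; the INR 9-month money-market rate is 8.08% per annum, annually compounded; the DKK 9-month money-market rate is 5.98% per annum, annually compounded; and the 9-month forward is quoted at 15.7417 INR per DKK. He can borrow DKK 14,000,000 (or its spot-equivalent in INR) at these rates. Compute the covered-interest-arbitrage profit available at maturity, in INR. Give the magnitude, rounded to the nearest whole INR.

INR 5,824,122

T = 9/12 years.
Invest the DKK and cover forward: 14,000,000 × 1.04452282915 × 15.7417 = INR 230,195,910.27.
Convert at spot and invest in INR: 14,000,000 × 15.9042 × 1.06000765601 = INR 236,020,032.68.
The quoted forward undervalues DKK, so borrow DKK, convert to INR at spot, deposit the INR at 8.08%, and buy DKK forward at 15.7417 to cover the loan.
Profit = 236,020,032.68 − 230,195,910.27 = INR 5,824,122.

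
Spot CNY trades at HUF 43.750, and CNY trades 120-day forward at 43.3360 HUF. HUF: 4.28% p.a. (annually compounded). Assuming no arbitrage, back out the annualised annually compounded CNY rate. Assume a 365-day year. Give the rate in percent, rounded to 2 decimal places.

7.34%

T = 120/365 years.
By CIP, F/S equals the HUF-to-CNY growth ratio: 43.336/43.75 = 0.9905371.
HUF growth factor: (1 + 0.0428)^(120/365) = 1.0138738.
So the CNY growth factor = 1.0235596.
r = 1.0235596^(365/120) − 1 = 0.073398 → 7.34%.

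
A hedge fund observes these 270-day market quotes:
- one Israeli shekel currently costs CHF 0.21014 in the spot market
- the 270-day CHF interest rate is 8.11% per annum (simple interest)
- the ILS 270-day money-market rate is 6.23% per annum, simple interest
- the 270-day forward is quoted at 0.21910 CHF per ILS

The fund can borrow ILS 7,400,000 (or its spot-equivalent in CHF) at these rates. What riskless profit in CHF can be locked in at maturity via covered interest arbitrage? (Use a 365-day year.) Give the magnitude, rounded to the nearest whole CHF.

CHF 47,734

T = 270/365 years.
Invest the ILS and cover forward: 7,400,000 × 1.046084932 × 0.21910 = CHF 1,696,059.34.
Convert at spot and invest in CHF: 7,400,000 × 0.21014 × 1.059991781 = CHF 1,648,325.38.
The quoted forward overvalues ILS, so borrow CHF, buy ILS at spot, deposit the ILS at 6.23%, and sell the proceeds forward at 0.21910.
Arbitrage profit = |1,696,059.34 − 1,648,325.38| = CHF 47,734.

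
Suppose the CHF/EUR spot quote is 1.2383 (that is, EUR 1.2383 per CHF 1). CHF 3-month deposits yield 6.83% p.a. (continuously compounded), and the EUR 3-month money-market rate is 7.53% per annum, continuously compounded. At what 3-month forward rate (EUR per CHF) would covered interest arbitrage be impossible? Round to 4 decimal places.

T = 3/12 years.
EUR accumulates by e^(0.0753×3/12) = 1.0190033.
CHF accumulates by e^(0.0683×3/12) = 1.0172216.
Forward (EUR per CHF) = 1.2383 × 1.0190033 / 1.0172216 = 1.240469.

1.2405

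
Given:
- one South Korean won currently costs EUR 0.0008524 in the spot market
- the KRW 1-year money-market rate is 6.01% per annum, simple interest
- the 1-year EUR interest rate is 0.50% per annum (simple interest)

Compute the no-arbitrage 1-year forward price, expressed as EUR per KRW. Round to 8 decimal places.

0.00080810

T = 1 year.
EUR growth factor: 1 + 0.0050×1 = 1.005000.
KRW growth factor: 1 + 0.0601×1 = 1.060100.
So F = 0.0008524 × 1.005000 / 1.060100 = 0.0008080955 (EUR/KRW).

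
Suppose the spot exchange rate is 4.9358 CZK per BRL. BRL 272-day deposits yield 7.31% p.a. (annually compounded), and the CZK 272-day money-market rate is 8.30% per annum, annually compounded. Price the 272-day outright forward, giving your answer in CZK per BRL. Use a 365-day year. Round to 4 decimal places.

4.9697

T = 272/365 years.
Growth of 1 CZK over T: (1 + 0.0830)^(272/365) = 1.0612197.
BRL accumulates by (1 + 0.0731)^(272/365) = 1.0539821.
So F = 4.9358 × 1.0612197 / 1.0539821 = 4.969694 (CZK/BRL).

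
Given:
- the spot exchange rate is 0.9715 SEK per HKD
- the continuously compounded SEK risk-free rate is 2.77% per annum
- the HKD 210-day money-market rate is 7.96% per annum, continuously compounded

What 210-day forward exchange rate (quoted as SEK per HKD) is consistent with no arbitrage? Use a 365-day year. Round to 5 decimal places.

0.94292

T = 210/365 years.
SEK accumulates by e^(0.0277×210/365) = 1.0160647.
Growth of 1 HKD over T: e^(0.0796×210/365) = 1.0468621.
So F = 0.9715 × 1.0160647 / 1.0468621 = 0.9429197 (SEK/HKD).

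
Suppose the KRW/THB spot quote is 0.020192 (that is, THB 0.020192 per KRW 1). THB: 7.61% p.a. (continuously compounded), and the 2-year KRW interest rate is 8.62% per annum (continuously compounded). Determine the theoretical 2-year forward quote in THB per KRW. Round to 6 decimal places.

T = 2 years.
Growth of 1 THB over T: e^(0.0761×2) = 1.1643931.
Growth of 1 KRW over T: e^(0.0862×2) = 1.188153.
CIP: F = S · (grow THB)/(grow KRW) = 0.020192 × 1.1643931/1.188153 = 0.01978821 THB per KRW.

0.019788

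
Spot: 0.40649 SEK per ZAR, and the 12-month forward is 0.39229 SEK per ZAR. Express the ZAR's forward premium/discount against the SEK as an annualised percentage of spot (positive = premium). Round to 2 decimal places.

-3.49%

T = 1 year.
Period premium: (0.39229 − 0.40649)/0.40649 = -0.0349332.
Per annum: -0.0349332 / 1 = -0.034933 = -3.49%.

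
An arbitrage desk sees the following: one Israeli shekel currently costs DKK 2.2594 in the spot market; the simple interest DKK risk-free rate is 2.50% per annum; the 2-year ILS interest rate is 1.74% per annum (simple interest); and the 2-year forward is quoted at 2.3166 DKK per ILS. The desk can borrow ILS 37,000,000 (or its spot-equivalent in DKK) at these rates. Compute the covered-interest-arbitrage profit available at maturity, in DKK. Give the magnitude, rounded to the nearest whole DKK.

DKK 919,364

T = 2 years.
Invest the ILS and cover forward: 37,000,000 × 1.034800 × 2.3166 = DKK 88,697,054.16.
Convert at spot and invest in DKK: 37,000,000 × 2.2594 × 1.050000 = DKK 87,777,690.00.
The quoted forward overvalues ILS, so borrow DKK, buy ILS at spot, deposit the ILS at 1.74%, and sell the proceeds forward at 2.3166.
Arbitrage profit = |88,697,054.16 − 87,777,690.00| = DKK 919,364.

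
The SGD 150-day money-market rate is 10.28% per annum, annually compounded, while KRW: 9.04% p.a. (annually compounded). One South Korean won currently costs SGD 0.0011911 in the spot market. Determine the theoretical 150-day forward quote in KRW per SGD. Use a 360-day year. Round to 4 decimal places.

T = 150/360 years.
Growth of 1 SGD over T: (1 + 0.1028)^(150/360) = 1.041614417.
KRW growth factor: (1 + 0.0904)^(150/360) = 1.036718307.
Forward (SGD per KRW) = 0.0011911 × 1.041614417 / 1.036718307 = 0.00119672521.
Invert for KRW per SGD: 1 / 0.00119672521 = 835.6137.

835.6137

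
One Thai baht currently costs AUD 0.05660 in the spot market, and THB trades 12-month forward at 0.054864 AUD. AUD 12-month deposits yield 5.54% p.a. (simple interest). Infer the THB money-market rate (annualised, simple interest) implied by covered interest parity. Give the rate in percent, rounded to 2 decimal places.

T = 1 year.
F/S = 0.054864/0.0566 = 0.9693286 = (growth of AUD) / (growth of THB).
AUD growth factor: 1 + 0.0554×1 = 1.055400.
So the THB growth factor = 1.0887949.
(1.0887949 − 1)/T = 0.088795, i.e. 8.88%.

8.88%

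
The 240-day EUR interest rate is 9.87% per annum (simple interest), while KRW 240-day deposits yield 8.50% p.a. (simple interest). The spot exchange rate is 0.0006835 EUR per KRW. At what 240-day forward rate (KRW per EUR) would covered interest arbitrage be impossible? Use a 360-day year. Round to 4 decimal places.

1450.5202

T = 240/360 years.
EUR accumulates by 1 + 0.0987×240/360 = 1.065800.
KRW growth factor: 1 + 0.0850×240/360 = 1.0566666667.
Forward (EUR per KRW) = 0.0006835 × 1.065800 / 1.0566666667 = 0.0006894078549.
Invert for KRW per EUR: 1 / 0.0006894078549 = 1450.5202.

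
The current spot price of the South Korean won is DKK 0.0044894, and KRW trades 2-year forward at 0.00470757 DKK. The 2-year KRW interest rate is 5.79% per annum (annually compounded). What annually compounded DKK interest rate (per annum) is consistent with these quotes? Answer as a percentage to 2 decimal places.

T = 2 years.
CIP gives F = S · g_DKK/g_KRW, so g_DKK/g_KRW = 0.00470757/0.0044894 = 1.0485967.
KRW growth factor: (1 + 0.0579)^2 = 1.1191524.
That pins the DKK growth at 1.1735395.
r = 1.1735395^(1/2) − 1 = 0.083300 → 8.33%.

8.33%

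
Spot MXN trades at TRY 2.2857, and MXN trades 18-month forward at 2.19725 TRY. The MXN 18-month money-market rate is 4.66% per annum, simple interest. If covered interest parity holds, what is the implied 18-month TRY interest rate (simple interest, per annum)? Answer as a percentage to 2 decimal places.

1.90%

T = 18/12 years.
CIP gives F = S · g_TRY/g_MXN, so g_TRY/g_MXN = 2.19725/2.2857 = 0.9613029.
The MXN side grows by 1 + 0.0466×18/12 = 1.069900.
Hence g_TRY = 1.028498.
(1.028498 − 1)/T = 0.018999, i.e. 1.90%.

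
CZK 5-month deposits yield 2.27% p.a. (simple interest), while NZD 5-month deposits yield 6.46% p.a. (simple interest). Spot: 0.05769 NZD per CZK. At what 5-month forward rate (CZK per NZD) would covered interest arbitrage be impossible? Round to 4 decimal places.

17.0393

T = 5/12 years.
Growth of 1 NZD over T: 1 + 0.0646×5/12 = 1.02691667.
CZK growth factor: 1 + 0.0227×5/12 = 1.00945833.
Forward (NZD per CZK) = 0.05769 × 1.02691667 / 1.00945833 = 0.058687735.
Quoted the other way: 1/0.058687735 = 17.0393 CZK per NZD.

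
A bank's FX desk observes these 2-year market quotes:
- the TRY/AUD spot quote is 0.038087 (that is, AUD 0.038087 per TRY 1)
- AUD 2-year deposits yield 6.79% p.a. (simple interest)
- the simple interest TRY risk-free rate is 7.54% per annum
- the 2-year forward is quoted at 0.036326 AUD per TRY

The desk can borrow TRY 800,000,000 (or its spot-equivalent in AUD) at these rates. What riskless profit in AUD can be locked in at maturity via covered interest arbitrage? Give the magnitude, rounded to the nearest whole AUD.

AUD 1,164,203

T = 2 years.
Route A — deposit TRY, sell forward: 800,000,000 × 1.150800 × 0.036326 = AUD 33,443,168.64.
Route B — convert at spot, deposit AUD: 800,000,000 × 0.038087 × 1.135800 = AUD 34,607,371.68.
The quoted forward undervalues TRY, so borrow TRY, convert to AUD at spot, deposit the AUD at 6.79%, and buy TRY forward at 0.036326 to cover the loan.
The gap between the two covered legs is AUD 1,164,203.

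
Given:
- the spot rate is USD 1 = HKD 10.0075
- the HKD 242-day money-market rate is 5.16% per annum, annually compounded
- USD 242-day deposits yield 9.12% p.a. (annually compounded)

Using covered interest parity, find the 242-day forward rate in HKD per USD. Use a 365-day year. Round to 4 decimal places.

T = 242/365 years.
HKD growth factor: (1 + 0.0516)^(242/365) = 1.0339207.
USD growth factor: (1 + 0.0912)^(242/365) = 1.0595735.
So F = 10.0075 × 1.0339207 / 1.0595735 = 9.765213 (HKD/USD).

9.7652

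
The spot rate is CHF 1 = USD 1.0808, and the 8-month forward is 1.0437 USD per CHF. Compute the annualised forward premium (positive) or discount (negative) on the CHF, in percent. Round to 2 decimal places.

-5.15%

T = 8/12 years.
CHF trades forward at -3.43264% vs spot over the period.
Annualise by dividing by T: -0.0343264 / (8/12) = -0.051490 → -5.15%.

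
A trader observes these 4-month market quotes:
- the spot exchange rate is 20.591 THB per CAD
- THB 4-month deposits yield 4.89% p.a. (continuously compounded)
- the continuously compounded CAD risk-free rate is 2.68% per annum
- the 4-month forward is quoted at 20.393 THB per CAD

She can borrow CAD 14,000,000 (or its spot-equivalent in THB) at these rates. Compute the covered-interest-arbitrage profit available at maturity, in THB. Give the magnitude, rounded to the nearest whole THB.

THB 4,947,460

T = 4/12 years.
Invest the CAD and cover forward: 14,000,000 × 1.00897335464 × 20.393 = THB 288,063,910.70.
Convert at spot and invest in THB: 14,000,000 × 20.591 × 1.01643356974 = THB 293,011,370.88.
The quoted forward undervalues CAD, so borrow CAD, convert to THB at spot, deposit the THB at 4.89%, and buy CAD forward at 20.393 to cover the loan.
Arbitrage profit = |288,063,910.70 − 293,011,370.88| = THB 4,947,460.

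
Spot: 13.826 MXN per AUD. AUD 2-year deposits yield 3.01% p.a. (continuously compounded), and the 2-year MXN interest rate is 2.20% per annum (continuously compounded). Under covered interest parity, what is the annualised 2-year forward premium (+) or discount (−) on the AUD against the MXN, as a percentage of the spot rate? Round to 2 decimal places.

T = 2 years.
F = S · g_MXN/g_AUD = 13.826 × 1.0449824/1.0620489 = 13.603824.
(F − S)/S ÷ T = (13.603824 − 13.826)/13.826/2 = -0.008035 → -0.80%.

-0.80%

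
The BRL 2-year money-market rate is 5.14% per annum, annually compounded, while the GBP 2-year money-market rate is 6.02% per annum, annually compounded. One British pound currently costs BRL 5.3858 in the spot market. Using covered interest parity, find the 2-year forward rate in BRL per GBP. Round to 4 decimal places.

5.2968

T = 2 years.
BRL accumulates by (1 + 0.0514)^2 = 1.105442.
Growth of 1 GBP over T: (1 + 0.0602)^2 = 1.124024.
CIP: F = S · (grow BRL)/(grow GBP) = 5.3858 × 1.105442/1.124024 = 5.296764 BRL per GBP.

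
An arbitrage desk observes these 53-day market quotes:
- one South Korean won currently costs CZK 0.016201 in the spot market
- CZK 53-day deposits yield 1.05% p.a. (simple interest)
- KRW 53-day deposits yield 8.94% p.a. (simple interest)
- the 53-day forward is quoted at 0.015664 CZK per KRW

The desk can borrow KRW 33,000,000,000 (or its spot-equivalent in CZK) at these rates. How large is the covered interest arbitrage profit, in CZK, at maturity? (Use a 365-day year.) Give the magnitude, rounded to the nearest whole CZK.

T = 53/365 years.
Keep in KRW, deliver into the forward: 33,000,000,000·1.01298136986·0.015664 = CZK 523,622,225.86.
Swap to CZK now, deposit: 33,000,000,000·0.016201·1.00152465753 = CZK 535,448,132.23.
The quoted forward undervalues KRW, so borrow KRW, convert to CZK at spot, deposit the CZK at 1.05%, and buy KRW forward at 0.015664 to cover the loan.
Profit = 535,448,132.23 − 523,622,225.86 = CZK 11,825,906.

CZK 11,825,906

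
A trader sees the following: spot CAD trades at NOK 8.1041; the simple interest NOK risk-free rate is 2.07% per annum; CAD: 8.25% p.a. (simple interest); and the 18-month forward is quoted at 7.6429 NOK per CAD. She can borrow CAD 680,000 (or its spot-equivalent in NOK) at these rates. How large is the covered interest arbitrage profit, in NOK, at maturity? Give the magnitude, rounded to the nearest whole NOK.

T = 18/12 years.
Route A — deposit CAD, sell forward: 680,000 × 1.123750 × 7.6429 = NOK 5,840,322.04.
Route B — convert at spot, deposit NOK: 680,000 × 8.1041 × 1.031050 = NOK 5,681,897.97.
The quoted forward overvalues CAD, so borrow NOK, buy CAD at spot, deposit the CAD at 8.25%, and sell the proceeds forward at 7.6429.
Profit = 5,840,322.04 − 5,681,897.97 = NOK 158,424.

NOK 158,424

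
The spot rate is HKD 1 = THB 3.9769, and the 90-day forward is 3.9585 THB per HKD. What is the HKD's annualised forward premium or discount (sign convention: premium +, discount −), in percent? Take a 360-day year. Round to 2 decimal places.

T = 90/360 years.
HKD trades forward at -0.46267% vs spot over the period.
Annualise by dividing by T: -0.0046267 / (90/360) = -0.018507 → -1.85%.

-1.85%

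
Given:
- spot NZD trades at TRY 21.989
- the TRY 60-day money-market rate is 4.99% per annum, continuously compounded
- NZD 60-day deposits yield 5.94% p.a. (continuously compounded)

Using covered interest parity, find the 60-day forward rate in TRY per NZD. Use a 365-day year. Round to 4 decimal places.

T = 60/365 years.
Growth of 1 TRY over T: e^(0.0499×60/365) = 1.00823647.
NZD growth factor: e^(0.0594×60/365) = 1.00981221.
So F = 21.989 × 1.00823647 / 1.00981221 = 21.954688 (TRY/NZD).

21.9547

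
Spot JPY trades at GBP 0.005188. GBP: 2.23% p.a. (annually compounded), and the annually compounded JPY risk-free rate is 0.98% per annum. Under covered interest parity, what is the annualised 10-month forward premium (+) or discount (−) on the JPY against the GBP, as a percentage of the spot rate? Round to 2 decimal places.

+1.24%

T = 10/12 years.
F = S · g_GBP/g_JPY = 0.005188 × 1.0185491/1.008160 = 0.005241462.
Annualised premium = (F − S)/S × (1/T) = (0.005241462 − 0.005188)/0.005188 ÷ (10/12) = 1.24%.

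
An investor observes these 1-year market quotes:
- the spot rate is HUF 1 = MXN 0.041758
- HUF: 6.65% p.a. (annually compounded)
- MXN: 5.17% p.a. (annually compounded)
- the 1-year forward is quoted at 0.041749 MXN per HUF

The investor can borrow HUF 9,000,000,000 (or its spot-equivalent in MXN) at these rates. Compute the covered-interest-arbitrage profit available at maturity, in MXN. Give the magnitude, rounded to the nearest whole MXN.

MXN 5,475,779

T = 1 year.
Route A — deposit HUF, sell forward: 9,000,000,000 × 1.066500 × 0.041749 = MXN 400,727,776.50.
Route B — convert at spot, deposit MXN: 9,000,000,000 × 0.041758 × 1.051700 = MXN 395,251,997.40.
The quoted forward overvalues HUF, so borrow MXN, buy HUF at spot, deposit the HUF at 6.65%, and sell the proceeds forward at 0.041749.
Profit = 400,727,776.50 − 395,251,997.40 = MXN 5,475,779.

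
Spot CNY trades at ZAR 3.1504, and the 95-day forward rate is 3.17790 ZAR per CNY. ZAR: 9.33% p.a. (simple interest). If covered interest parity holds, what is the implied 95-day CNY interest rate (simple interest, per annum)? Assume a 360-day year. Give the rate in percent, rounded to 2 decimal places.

T = 95/360 years.
F/S = 3.1779/3.1504 = 1.0087291 = (growth of ZAR) / (growth of CNY).
ZAR growth factor: 1 + 0.0933×95/360 = 1.0246208.
Hence g_CNY = 1.0157542.
r = (1.0157542 − 1)/(95/360) = 0.059700 → 5.97%.

5.97%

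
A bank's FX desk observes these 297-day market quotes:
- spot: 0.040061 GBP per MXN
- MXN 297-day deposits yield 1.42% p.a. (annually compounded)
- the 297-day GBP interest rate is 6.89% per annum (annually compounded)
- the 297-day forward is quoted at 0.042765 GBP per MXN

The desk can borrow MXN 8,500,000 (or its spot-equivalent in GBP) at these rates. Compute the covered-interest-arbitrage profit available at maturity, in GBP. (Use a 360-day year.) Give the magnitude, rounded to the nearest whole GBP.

T = 297/360 years.
Route A — deposit MXN, sell forward: 8,500,000 × 1.01170052 × 0.042765 = GBP 367,755.67.
Route B — convert at spot, deposit GBP: 8,500,000 × 0.040061 × 1.05650873 = GBP 359,760.77.
The quoted forward overvalues MXN, so borrow GBP, buy MXN at spot, deposit the MXN at 1.42%, and sell the proceeds forward at 0.042765.
The gap between the two covered legs is GBP 7,995.

GBP 7,995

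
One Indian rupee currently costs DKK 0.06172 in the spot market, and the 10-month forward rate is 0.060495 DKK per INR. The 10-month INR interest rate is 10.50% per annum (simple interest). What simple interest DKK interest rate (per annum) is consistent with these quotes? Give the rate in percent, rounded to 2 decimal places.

7.91%

T = 10/12 years.
By CIP, F/S equals the DKK-to-INR growth ratio: 0.060495/0.06172 = 0.9801523.
The INR side grows by 1 + 0.1050×10/12 = 1.087500.
That pins the DKK growth at 1.0659156.
r = (1.0659156 − 1)/(10/12) = 0.079099 → 7.91%.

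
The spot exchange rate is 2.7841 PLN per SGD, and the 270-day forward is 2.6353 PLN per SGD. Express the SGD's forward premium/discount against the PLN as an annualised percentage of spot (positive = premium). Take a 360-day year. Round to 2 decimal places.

T = 270/360 years.
SGD trades forward at -5.34464% vs spot over the period.
Annualise by dividing by T: -0.0534464 / (270/360) = -0.071262 → -7.13%.

-7.13%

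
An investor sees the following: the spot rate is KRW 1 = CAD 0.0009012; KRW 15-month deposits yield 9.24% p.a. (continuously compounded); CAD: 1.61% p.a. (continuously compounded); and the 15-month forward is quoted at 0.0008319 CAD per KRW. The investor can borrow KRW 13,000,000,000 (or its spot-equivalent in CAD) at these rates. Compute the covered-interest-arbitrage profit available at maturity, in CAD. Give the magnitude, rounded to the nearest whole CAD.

CAD 185,028

T = 15/12 years.
Keep in KRW, deliver into the forward: 13,000,000,000·1.1224345145·0.0008319 = CAD 12,138,792.54.
Swap to CAD now, deposit: 13,000,000,000·0.0009012·1.0203288732 = CAD 11,953,764.95.
The quoted forward overvalues KRW, so borrow CAD, buy KRW at spot, deposit the KRW at 9.24%, and sell the proceeds forward at 0.0008319.
Arbitrage profit = |12,138,792.54 − 11,953,764.95| = CAD 185,028.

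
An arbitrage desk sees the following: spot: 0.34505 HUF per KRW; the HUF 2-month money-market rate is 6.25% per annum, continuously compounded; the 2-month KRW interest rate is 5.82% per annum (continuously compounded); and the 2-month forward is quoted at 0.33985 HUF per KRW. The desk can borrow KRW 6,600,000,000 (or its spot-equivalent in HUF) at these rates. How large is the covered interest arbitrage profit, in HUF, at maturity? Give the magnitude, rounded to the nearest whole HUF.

T = 2/12 years.
Keep in KRW, deliver into the forward: 6,600,000,000·1.009747197482·0.33985 = HUF 2,264,873,061.42.
Swap to HUF now, deposit: 6,600,000,000·0.34505·1.010471109011 = HUF 2,301,176,170.68.
The quoted forward undervalues KRW, so borrow KRW, convert to HUF at spot, deposit the HUF at 6.25%, and buy KRW forward at 0.33985 to cover the loan.
The gap between the two covered legs is HUF 36,303,109.

HUF 36,303,109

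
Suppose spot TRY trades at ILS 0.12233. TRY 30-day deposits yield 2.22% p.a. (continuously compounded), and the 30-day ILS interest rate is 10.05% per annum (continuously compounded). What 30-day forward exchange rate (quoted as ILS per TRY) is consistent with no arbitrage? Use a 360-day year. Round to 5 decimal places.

T = 30/360 years.
ILS accumulates by e^(0.1005×30/360) = 1.0084102.
Growth of 1 TRY over T: e^(0.0222×30/360) = 1.0018517.
So F = 0.12233 × 1.0084102 / 1.0018517 = 0.1231308 (ILS/TRY).

0.12313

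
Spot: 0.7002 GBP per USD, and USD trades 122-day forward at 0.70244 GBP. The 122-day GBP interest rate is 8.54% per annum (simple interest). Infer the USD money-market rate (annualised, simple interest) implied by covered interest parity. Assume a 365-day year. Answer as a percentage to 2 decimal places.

7.56%

T = 122/365 years.
F/S = 0.70244/0.7002 = 1.0031991 = (growth of GBP) / (growth of USD).
GBP growth factor: 1 + 0.0854×122/365 = 1.0285447.
That pins the USD growth at 1.0252648.
r = (1.0252648 − 1)/(122/365) = 0.075587 → 7.56%.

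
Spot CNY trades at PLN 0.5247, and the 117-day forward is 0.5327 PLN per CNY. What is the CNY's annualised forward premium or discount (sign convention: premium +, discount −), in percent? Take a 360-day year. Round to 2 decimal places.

T = 117/360 years.
CNY trades forward at +1.52468% vs spot over the period.
Per annum: 0.0152468 / (117/360) = 0.046913 = 4.69%.

+4.69%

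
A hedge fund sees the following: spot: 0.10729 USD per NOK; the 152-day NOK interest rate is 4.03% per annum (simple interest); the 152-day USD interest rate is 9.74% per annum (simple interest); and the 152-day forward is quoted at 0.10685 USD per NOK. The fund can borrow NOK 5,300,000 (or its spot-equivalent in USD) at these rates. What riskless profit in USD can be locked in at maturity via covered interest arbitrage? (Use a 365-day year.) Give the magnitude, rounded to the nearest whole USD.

USD 15,893

T = 152/365 years.
Invest the NOK and cover forward: 5,300,000 × 1.01678247 × 0.10685 = USD 575,809.00.
Convert at spot and invest in USD: 5,300,000 × 0.10729 × 1.0405611 = USD 591,701.54.
The quoted forward undervalues NOK, so borrow NOK, convert to USD at spot, deposit the USD at 9.74%, and buy NOK forward at 0.10685 to cover the loan.
The gap between the two covered legs is USD 15,893.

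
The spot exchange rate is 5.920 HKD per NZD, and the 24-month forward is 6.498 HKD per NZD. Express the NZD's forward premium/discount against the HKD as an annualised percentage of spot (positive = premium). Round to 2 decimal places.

T = 2 years.
Period premium: (6.498 − 5.92)/5.92 = 0.0976351.
×(1/T) gives 4.88% p.a.

+4.88%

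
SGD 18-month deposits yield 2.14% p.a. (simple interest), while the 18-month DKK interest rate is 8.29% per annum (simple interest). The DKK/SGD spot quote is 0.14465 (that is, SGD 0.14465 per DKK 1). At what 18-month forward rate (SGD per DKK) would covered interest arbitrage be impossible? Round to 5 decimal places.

T = 18/12 years.
SGD growth factor: 1 + 0.0214×18/12 = 1.032100.
Growth of 1 DKK over T: 1 + 0.0829×18/12 = 1.124350.
Forward (SGD per DKK) = 0.14465 × 1.032100 / 1.124350 = 0.1327818.

0.13278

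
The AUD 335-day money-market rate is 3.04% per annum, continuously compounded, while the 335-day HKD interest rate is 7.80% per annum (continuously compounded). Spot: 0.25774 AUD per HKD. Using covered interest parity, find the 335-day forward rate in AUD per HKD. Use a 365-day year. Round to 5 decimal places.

T = 335/365 years.
AUD accumulates by e^(0.0304×335/365) = 1.0282943.
HKD accumulates by e^(0.0780×335/365) = 1.0742138.
CIP: F = S · (grow AUD)/(grow HKD) = 0.25774 × 1.0282943/1.0742138 = 0.2467224 AUD per HKD.

0.24672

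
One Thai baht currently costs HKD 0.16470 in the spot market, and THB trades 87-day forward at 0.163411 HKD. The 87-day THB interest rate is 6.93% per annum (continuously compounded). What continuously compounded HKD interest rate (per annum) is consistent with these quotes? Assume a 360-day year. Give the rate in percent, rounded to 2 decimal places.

3.68%

T = 87/360 years.
By CIP, F/S equals the HKD-to-THB growth ratio: 0.163411/0.1647 = 0.9921736.
THB growth factor: e^(0.0693×87/360) = 1.0168885.
Hence g_HKD = 1.0089299.
r = ln(1.0089299)/(87/360) = 0.036787 → 3.68%.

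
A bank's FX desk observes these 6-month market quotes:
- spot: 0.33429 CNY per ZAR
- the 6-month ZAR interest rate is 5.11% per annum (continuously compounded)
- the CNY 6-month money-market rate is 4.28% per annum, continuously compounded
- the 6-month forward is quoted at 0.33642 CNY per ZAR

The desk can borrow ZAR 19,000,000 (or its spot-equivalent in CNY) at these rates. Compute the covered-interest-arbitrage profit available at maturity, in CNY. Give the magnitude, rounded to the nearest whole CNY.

CNY 68,502

T = 6/12 years.
Route A — deposit ZAR, sell forward: 19,000,000 × 1.025879199 × 0.33642 = CNY 6,557,399.32.
Route B — convert at spot, deposit CNY: 19,000,000 × 0.33429 × 1.021630622 = CNY 6,488,897.11.
The quoted forward overvalues ZAR, so borrow CNY, buy ZAR at spot, deposit the ZAR at 5.11%, and sell the proceeds forward at 0.33642.
The gap between the two covered legs is CNY 68,502.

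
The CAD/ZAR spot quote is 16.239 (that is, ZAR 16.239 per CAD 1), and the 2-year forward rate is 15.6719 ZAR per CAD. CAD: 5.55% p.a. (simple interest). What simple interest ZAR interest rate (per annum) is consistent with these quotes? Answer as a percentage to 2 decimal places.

3.61%

T = 2 years.
F/S = 15.6719/16.239 = 0.9650779 = (growth of ZAR) / (growth of CAD).
The CAD side grows by 1 + 0.0555×2 = 1.111000.
That pins the ZAR growth at 1.0722015.
(1.0722015 − 1)/T = 0.036101, i.e. 3.61%.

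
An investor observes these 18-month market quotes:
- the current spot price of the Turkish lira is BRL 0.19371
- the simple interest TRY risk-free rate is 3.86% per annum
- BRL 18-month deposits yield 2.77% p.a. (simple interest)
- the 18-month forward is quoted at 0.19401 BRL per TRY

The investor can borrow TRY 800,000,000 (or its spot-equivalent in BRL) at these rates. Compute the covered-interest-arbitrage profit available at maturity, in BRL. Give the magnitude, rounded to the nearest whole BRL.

BRL 2,787,623

T = 18/12 years.
Route A — deposit TRY, sell forward: 800,000,000 × 1.057900 × 0.19401 = BRL 164,194,543.20.
Route B — convert at spot, deposit BRL: 800,000,000 × 0.19371 × 1.041550 = BRL 161,406,920.40.
The quoted forward overvalues TRY, so borrow BRL, buy TRY at spot, deposit the TRY at 3.86%, and sell the proceeds forward at 0.19401.
The gap between the two covered legs is BRL 2,787,623.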